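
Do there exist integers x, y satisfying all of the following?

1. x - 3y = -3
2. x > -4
Yes

Take x = 0, y = 1. Substituting into each constraint:
  (1) 0 - 3(1) = -3 ✓
  (2) 0 > -4 ✓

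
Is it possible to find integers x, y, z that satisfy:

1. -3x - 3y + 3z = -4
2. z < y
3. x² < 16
No

Even the single constraint (-3x - 3y + 3z = -4) is infeasible over the integers.

  - -3x - 3y + 3z = -4: every term on the left is divisible by 3, so the LHS ≡ 0 (mod 3), but the RHS -4 is not — no integer solution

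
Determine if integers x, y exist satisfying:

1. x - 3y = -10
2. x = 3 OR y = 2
Yes

Take x = -4, y = 2. Substituting into each constraint:
  (1) (-4) - 3(2) = -10 ✓
  (2) y = 2, target 2 ✓ (second branch holds)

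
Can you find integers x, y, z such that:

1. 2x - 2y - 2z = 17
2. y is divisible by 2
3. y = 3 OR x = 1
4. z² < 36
No

Even the single constraint (2x - 2y - 2z = 17) is infeasible over the integers.

  - 2x - 2y - 2z = 17: every term on the left is divisible by 2, so the LHS ≡ 0 (mod 2), but the RHS 17 is not — no integer solution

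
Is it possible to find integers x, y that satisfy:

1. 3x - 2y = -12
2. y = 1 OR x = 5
No

The full constraint system is jointly infeasible over the integers. Each constraint and what it forces:

  - 3x - 2y = -12: is a linear equation tying the variables together
  - y = 1 OR x = 5: forces a choice: either y = 1 or x = 5

Split on the disjunction (y = 1 OR x = 5):
  • If y = 1: with y = 1, every remaining term of the linear equation is divisible by 3, so the left side is ≡ 0 (mod 3); but the right side -10 ≡ 2 (mod 3). No integers can satisfy it.
  • If x = 5: with x = 5, every remaining term of the linear equation is divisible by 2, so the left side is ≡ 0 (mod 2); but the right side -27 ≡ 1 (mod 2). No integers can satisfy it.
Both branches are infeasible, so the system has no integer solution.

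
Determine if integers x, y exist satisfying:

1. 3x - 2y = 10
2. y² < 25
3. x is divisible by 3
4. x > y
Yes

Take x = 6, y = 4. Substituting into each constraint:
  (1) 3(6) - 2(4) = 10 ✓
  (2) y² = (4)² = 16, and 16 < 25 ✓
  (3) 6 = 3 × 2, remainder 0 ✓
  (4) 6 > 4 ✓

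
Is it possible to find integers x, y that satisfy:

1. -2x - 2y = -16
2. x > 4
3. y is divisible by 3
Yes

Take x = 8, y = 0. Substituting into each constraint:
  (1) -2(8) - 2(0) = -16 ✓
  (2) 8 > 4 ✓
  (3) 0 = 3 × 0, remainder 0 ✓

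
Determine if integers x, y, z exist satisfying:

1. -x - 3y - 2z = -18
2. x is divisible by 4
Yes

Take x = 0, y = 0, z = 9. Substituting into each constraint:
  (1) 0 - 3(0) - 2(9) = -18 ✓
  (2) 0 = 4 × 0, remainder 0 ✓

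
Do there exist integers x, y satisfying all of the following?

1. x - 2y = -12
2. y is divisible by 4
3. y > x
Yes

Take x = -12, y = 0. Substituting into each constraint:
  (1) (-12) - 2(0) = -12 ✓
  (2) 0 = 4 × 0, remainder 0 ✓
  (3) 0 > -12 ✓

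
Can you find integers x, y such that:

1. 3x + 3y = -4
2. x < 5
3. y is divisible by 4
No

Even the single constraint (3x + 3y = -4) is infeasible over the integers.

  - 3x + 3y = -4: every term on the left is divisible by 3, so the LHS ≡ 0 (mod 3), but the RHS -4 is not — no integer solution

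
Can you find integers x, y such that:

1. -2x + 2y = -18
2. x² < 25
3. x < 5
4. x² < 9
Yes

Take x = 0, y = -9. Substituting into each constraint:
  (1) -2(0) + 2(-9) = -18 ✓
  (2) x² = (0)² = 0, and 0 < 25 ✓
  (3) 0 < 5 ✓
  (4) x² = (0)² = 0, and 0 < 9 ✓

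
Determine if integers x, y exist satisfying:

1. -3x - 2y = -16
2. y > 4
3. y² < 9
No

A contradictory subset is {y > 4, y² < 9}. No integer assignment can satisfy these jointly:

  - y > 4: bounds one variable relative to a constant
  - y² < 9: restricts y to |y| ≤ 2

Direct contradiction: the bounds on y require y ≥ 5 and y ≤ 2 simultaneously, which is empty.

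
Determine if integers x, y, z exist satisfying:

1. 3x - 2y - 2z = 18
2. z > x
Yes

Take x = 0, y = -10, z = 1. Substituting into each constraint:
  (1) 3(0) - 2(-10) - 2(1) = 18 ✓
  (2) 1 > 0 ✓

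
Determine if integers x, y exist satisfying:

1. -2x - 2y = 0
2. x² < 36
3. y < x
Yes

Take x = 1, y = -1. Substituting into each constraint:
  (1) -2(1) - 2(-1) = 0 ✓
  (2) x² = (1)² = 1, and 1 < 36 ✓
  (3) -1 < 1 ✓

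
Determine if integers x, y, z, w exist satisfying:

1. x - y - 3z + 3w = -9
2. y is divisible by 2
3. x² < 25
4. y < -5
Yes

Take x = 0, y = -6, z = 5, w = 0. Substituting into each constraint:
  (1) 0 + 6 - 3(5) + 3(0) = -9 ✓
  (2) -6 = 2 × -3, remainder 0 ✓
  (3) x² = (0)² = 0, and 0 < 25 ✓
  (4) -6 < -5 ✓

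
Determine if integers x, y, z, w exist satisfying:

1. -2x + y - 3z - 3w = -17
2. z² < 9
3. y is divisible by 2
Yes

Take x = 1, y = 0, z = 0, w = 5. Substituting into each constraint:
  (1) -2(1) + 0 - 3(0) - 3(5) = -17 ✓
  (2) z² = (0)² = 0, and 0 < 9 ✓
  (3) 0 = 2 × 0, remainder 0 ✓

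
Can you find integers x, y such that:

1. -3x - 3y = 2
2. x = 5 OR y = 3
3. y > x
No

Even the single constraint (-3x - 3y = 2) is infeasible over the integers.

  - -3x - 3y = 2: every term on the left is divisible by 3, so the LHS ≡ 0 (mod 3), but the RHS 2 is not — no integer solution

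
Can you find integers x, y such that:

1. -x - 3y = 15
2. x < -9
Yes

Take x = -12, y = -1. Substituting into each constraint:
  (1) 12 - 3(-1) = 15 ✓
  (2) -12 < -9 ✓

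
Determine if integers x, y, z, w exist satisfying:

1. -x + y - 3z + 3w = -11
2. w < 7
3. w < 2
Yes

Take x = 11, y = 0, z = 0, w = 0. Substituting into each constraint:
  (1) (-11) + 0 - 3(0) + 3(0) = -11 ✓
  (2) 0 < 7 ✓
  (3) 0 < 2 ✓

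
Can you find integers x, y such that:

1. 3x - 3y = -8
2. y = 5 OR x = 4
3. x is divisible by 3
No

Even the single constraint (3x - 3y = -8) is infeasible over the integers.

  - 3x - 3y = -8: every term on the left is divisible by 3, so the LHS ≡ 0 (mod 3), but the RHS -8 is not — no integer solution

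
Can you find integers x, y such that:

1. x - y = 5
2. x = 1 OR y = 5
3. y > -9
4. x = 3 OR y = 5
Yes

Take x = 10, y = 5. Substituting into each constraint:
  (1) 10 + (-5) = 5 ✓
  (2) y = 5, target 5 ✓ (second branch holds)
  (3) 5 > -9 ✓
  (4) y = 5, target 5 ✓ (second branch holds)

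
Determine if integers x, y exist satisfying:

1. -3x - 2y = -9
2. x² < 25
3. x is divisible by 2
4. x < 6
No

A contradictory subset is {-3x - 2y = -9, x is divisible by 2}. No integer assignment can satisfy these jointly:

  - -3x - 2y = -9: is a linear equation tying the variables together
  - x is divisible by 2: restricts x to multiples of 2

Modular obstruction: writing x = 2x', every remaining term of the linear equation is divisible by 2, so the left side is ≡ 0 (mod 2); but the right side -9 ≡ 1 (mod 2). No integers can satisfy it.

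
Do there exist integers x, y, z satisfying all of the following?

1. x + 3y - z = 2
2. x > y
Yes

Take x = 1, y = 0, z = -1. Substituting into each constraint:
  (1) 1 + 3(0) + 1 = 2 ✓
  (2) 1 > 0 ✓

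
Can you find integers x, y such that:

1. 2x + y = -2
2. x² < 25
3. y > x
Yes

Take x = -1, y = 0. Substituting into each constraint:
  (1) 2(-1) + 0 = -2 ✓
  (2) x² = (-1)² = 1, and 1 < 25 ✓
  (3) 0 > -1 ✓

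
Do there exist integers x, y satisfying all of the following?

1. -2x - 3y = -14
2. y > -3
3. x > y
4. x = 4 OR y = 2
Yes

Take x = 4, y = 2. Substituting into each constraint:
  (1) -2(4) - 3(2) = -14 ✓
  (2) 2 > -3 ✓
  (3) 4 > 2 ✓
  (4) x = 4, target 4 ✓ (first branch holds)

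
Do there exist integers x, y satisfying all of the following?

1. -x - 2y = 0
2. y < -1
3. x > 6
Yes

Take x = 8, y = -4. Substituting into each constraint:
  (1) (-8) - 2(-4) = 0 ✓
  (2) -4 < -1 ✓
  (3) 8 > 6 ✓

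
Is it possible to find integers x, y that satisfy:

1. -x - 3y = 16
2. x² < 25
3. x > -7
Yes

Take x = 2, y = -6. Substituting into each constraint:
  (1) (-2) - 3(-6) = 16 ✓
  (2) x² = (2)² = 4, and 4 < 25 ✓
  (3) 2 > -7 ✓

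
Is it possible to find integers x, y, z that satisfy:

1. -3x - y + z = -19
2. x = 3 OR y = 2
Yes

Take x = 6, y = 2, z = 1. Substituting into each constraint:
  (1) -3(6) + (-2) + 1 = -19 ✓
  (2) y = 2, target 2 ✓ (second branch holds)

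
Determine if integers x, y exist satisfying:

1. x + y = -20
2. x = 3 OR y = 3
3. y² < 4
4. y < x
No

The full constraint system is jointly infeasible over the integers. Each constraint and what it forces:

  - x + y = -20: is a linear equation tying the variables together
  - x = 3 OR y = 3: forces a choice: either x = 3 or y = 3
  - y² < 4: restricts y to |y| ≤ 1
  - y < x: bounds one variable relative to another variable

Split on the disjunction (x = 3 OR y = 3):
  • If x = 3: the equation forces y = -23, but y² < 4 requires |y| ≤ 1.
  • If y = 3: this contradicts y² < 4, which requires |y| ≤ 1.
Both branches are infeasible, so the system has no integer solution.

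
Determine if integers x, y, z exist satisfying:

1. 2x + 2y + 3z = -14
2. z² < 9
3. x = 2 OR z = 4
Yes

Take x = 2, y = -12, z = 2. Substituting into each constraint:
  (1) 2(2) + 2(-12) + 3(2) = -14 ✓
  (2) z² = (2)² = 4, and 4 < 9 ✓
  (3) x = 2, target 2 ✓ (first branch holds)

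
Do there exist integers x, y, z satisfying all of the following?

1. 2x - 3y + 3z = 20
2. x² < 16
Yes

Take x = 1, y = 0, z = 6. Substituting into each constraint:
  (1) 2(1) - 3(0) + 3(6) = 20 ✓
  (2) x² = (1)² = 1, and 1 < 16 ✓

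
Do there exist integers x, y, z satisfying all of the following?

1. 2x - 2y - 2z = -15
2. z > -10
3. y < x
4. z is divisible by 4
No

Even the single constraint (2x - 2y - 2z = -15) is infeasible over the integers.

  - 2x - 2y - 2z = -15: every term on the left is divisible by 2, so the LHS ≡ 0 (mod 2), but the RHS -15 is not — no integer solution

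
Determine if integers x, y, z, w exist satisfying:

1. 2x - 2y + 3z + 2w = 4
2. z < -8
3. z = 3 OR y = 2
Yes

Take x = 0, y = 2, z = -10, w = 19. Substituting into each constraint:
  (1) 2(0) - 2(2) + 3(-10) + 2(19) = 4 ✓
  (2) -10 < -8 ✓
  (3) y = 2, target 2 ✓ (second branch holds)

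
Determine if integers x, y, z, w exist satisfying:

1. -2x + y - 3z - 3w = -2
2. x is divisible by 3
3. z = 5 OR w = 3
Yes

Take x = 0, y = 7, z = 0, w = 3. Substituting into each constraint:
  (1) -2(0) + 7 - 3(0) - 3(3) = -2 ✓
  (2) 0 = 3 × 0, remainder 0 ✓
  (3) w = 3, target 3 ✓ (second branch holds)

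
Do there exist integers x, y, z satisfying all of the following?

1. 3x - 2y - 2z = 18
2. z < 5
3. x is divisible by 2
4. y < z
Yes

Take x = 0, y = -5, z = -4. Substituting into each constraint:
  (1) 3(0) - 2(-5) - 2(-4) = 18 ✓
  (2) -4 < 5 ✓
  (3) 0 = 2 × 0, remainder 0 ✓
  (4) -5 < -4 ✓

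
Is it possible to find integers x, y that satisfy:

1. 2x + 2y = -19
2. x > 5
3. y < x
No

Even the single constraint (2x + 2y = -19) is infeasible over the integers.

  - 2x + 2y = -19: every term on the left is divisible by 2, so the LHS ≡ 0 (mod 2), but the RHS -19 is not — no integer solution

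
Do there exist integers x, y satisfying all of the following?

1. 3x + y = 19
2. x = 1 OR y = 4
Yes

Take x = 1, y = 16. Substituting into each constraint:
  (1) 3(1) + 16 = 19 ✓
  (2) x = 1, target 1 ✓ (first branch holds)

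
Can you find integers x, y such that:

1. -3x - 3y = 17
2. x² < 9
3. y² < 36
No

Even the single constraint (-3x - 3y = 17) is infeasible over the integers.

  - -3x - 3y = 17: every term on the left is divisible by 3, so the LHS ≡ 0 (mod 3), but the RHS 17 is not — no integer solution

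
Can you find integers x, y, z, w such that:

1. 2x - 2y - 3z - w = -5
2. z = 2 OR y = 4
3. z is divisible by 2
Yes

Take x = 1, y = 4, z = 0, w = -1. Substituting into each constraint:
  (1) 2(1) - 2(4) - 3(0) + 1 = -5 ✓
  (2) y = 4, target 4 ✓ (second branch holds)
  (3) 0 = 2 × 0, remainder 0 ✓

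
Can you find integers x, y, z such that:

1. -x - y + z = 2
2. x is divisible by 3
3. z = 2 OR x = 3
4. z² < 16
Yes

Take x = 0, y = 0, z = 2. Substituting into each constraint:
  (1) 0 + 0 + 2 = 2 ✓
  (2) 0 = 3 × 0, remainder 0 ✓
  (3) z = 2, target 2 ✓ (first branch holds)
  (4) z² = (2)² = 4, and 4 < 16 ✓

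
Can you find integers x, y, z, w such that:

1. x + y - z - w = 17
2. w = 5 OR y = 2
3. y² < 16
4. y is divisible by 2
Yes

Take x = 0, y = 2, z = -15, w = 0. Substituting into each constraint:
  (1) 0 + 2 + 15 + 0 = 17 ✓
  (2) y = 2, target 2 ✓ (second branch holds)
  (3) y² = (2)² = 4, and 4 < 16 ✓
  (4) 2 = 2 × 1, remainder 0 ✓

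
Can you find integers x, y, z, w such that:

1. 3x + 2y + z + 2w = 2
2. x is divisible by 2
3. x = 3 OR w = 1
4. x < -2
Yes

Take x = -4, y = 6, z = 0, w = 1. Substituting into each constraint:
  (1) 3(-4) + 2(6) + 0 + 2(1) = 2 ✓
  (2) -4 = 2 × -2, remainder 0 ✓
  (3) w = 1, target 1 ✓ (second branch holds)
  (4) -4 < -2 ✓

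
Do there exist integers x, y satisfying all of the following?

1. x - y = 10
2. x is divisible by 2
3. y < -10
Yes

Take x = -2, y = -12. Substituting into each constraint:
  (1) (-2) + 12 = 10 ✓
  (2) -2 = 2 × -1, remainder 0 ✓
  (3) -12 < -10 ✓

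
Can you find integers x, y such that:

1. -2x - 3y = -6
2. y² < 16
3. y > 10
No

A contradictory subset is {y² < 16, y > 10}. No integer assignment can satisfy these jointly:

  - y² < 16: restricts y to |y| ≤ 3
  - y > 10: bounds one variable relative to a constant

Direct contradiction: the bounds on y require y ≥ 11 and y ≤ 3 simultaneously, which is empty.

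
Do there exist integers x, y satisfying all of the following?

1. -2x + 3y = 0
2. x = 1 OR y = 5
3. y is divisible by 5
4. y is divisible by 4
No

A contradictory subset is {-2x + 3y = 0, x = 1 OR y = 5, y is divisible by 4}. No integer assignment can satisfy these jointly:

  - -2x + 3y = 0: is a linear equation tying the variables together
  - x = 1 OR y = 5: forces a choice: either x = 1 or y = 5
  - y is divisible by 4: restricts y to multiples of 4

Split on the disjunction (x = 1 OR y = 5):
  • If x = 1: with x = 1, writing y = 4y', every remaining term of the linear equation is divisible by 12, so the left side is ≡ 0 (mod 12); but the right side 2 ≡ 2 (mod 12). No integers can satisfy it.
  • If y = 5: this contradicts the divisibility constraint — 5 is not a multiple of 4.
Both branches are infeasible, so the system has no integer solution.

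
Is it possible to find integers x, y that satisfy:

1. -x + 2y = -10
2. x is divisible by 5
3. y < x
Yes

Take x = 0, y = -5. Substituting into each constraint:
  (1) 0 + 2(-5) = -10 ✓
  (2) 0 = 5 × 0, remainder 0 ✓
  (3) -5 < 0 ✓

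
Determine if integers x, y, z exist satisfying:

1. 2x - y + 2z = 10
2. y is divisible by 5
Yes

Take x = 0, y = 0, z = 5. Substituting into each constraint:
  (1) 2(0) + 0 + 2(5) = 10 ✓
  (2) 0 = 5 × 0, remainder 0 ✓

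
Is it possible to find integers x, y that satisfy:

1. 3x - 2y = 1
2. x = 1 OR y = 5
Yes

Take x = 1, y = 1. Substituting into each constraint:
  (1) 3(1) - 2(1) = 1 ✓
  (2) x = 1, target 1 ✓ (first branch holds)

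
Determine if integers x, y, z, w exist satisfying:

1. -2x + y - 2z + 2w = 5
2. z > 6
Yes

Take x = 0, y = 19, z = 7, w = 0. Substituting into each constraint:
  (1) -2(0) + 19 - 2(7) + 2(0) = 5 ✓
  (2) 7 > 6 ✓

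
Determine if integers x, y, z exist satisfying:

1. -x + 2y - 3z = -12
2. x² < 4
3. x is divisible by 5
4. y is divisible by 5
Yes

Take x = 0, y = 0, z = 4. Substituting into each constraint:
  (1) 0 + 2(0) - 3(4) = -12 ✓
  (2) x² = (0)² = 0, and 0 < 4 ✓
  (3) 0 = 5 × 0, remainder 0 ✓
  (4) 0 = 5 × 0, remainder 0 ✓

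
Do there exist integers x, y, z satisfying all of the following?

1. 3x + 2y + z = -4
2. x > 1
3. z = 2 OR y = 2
Yes

Take x = 2, y = -6, z = 2. Substituting into each constraint:
  (1) 3(2) + 2(-6) + 2 = -4 ✓
  (2) 2 > 1 ✓
  (3) z = 2, target 2 ✓ (first branch holds)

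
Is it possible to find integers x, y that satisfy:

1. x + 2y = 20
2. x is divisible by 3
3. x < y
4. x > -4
Yes

Take x = 0, y = 10. Substituting into each constraint:
  (1) 0 + 2(10) = 20 ✓
  (2) 0 = 3 × 0, remainder 0 ✓
  (3) 0 < 10 ✓
  (4) 0 > -4 ✓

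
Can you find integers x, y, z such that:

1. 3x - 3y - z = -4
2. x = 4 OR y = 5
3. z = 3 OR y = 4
Yes

Take x = 4, y = 4, z = 4. Substituting into each constraint:
  (1) 3(4) - 3(4) + (-4) = -4 ✓
  (2) x = 4, target 4 ✓ (first branch holds)
  (3) y = 4, target 4 ✓ (second branch holds)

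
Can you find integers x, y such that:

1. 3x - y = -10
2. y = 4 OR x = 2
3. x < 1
Yes

Take x = -2, y = 4. Substituting into each constraint:
  (1) 3(-2) + (-4) = -10 ✓
  (2) y = 4, target 4 ✓ (first branch holds)
  (3) -2 < 1 ✓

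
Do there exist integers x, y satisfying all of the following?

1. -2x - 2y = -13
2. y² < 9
No

Even the single constraint (-2x - 2y = -13) is infeasible over the integers.

  - -2x - 2y = -13: every term on the left is divisible by 2, so the LHS ≡ 0 (mod 2), but the RHS -13 is not — no integer solution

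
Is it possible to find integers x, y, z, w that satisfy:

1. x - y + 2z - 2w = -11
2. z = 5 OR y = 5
Yes

Take x = -6, y = 5, z = 0, w = 0. Substituting into each constraint:
  (1) (-6) + (-5) + 2(0) - 2(0) = -11 ✓
  (2) y = 5, target 5 ✓ (second branch holds)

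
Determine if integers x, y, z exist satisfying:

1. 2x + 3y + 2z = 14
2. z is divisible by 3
Yes

Take x = 1, y = 4, z = 0. Substituting into each constraint:
  (1) 2(1) + 3(4) + 2(0) = 14 ✓
  (2) 0 = 3 × 0, remainder 0 ✓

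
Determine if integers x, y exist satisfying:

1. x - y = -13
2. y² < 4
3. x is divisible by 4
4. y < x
No

A contradictory subset is {x - y = -13, y < x}. No integer assignment can satisfy these jointly:

  - x - y = -13: is a linear equation tying the variables together
  - y < x: bounds one variable relative to another variable

From the equation, x − y = -13, i.e. x − y = -13; but x > y requires x − y ≥ 1. Contradiction.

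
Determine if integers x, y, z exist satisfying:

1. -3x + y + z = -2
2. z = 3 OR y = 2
Yes

Take x = 0, y = -5, z = 3. Substituting into each constraint:
  (1) -3(0) + (-5) + 3 = -2 ✓
  (2) z = 3, target 3 ✓ (first branch holds)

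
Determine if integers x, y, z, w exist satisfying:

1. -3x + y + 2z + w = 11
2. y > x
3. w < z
Yes

Take x = -4, y = 0, z = 0, w = -1. Substituting into each constraint:
  (1) -3(-4) + 0 + 2(0) + (-1) = 11 ✓
  (2) 0 > -4 ✓
  (3) -1 < 0 ✓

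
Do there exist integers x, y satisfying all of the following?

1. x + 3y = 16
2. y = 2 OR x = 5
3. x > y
Yes

Take x = 10, y = 2. Substituting into each constraint:
  (1) 10 + 3(2) = 16 ✓
  (2) y = 2, target 2 ✓ (first branch holds)
  (3) 10 > 2 ✓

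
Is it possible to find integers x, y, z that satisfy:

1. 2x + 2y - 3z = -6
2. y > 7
Yes

Take x = -11, y = 8, z = 0. Substituting into each constraint:
  (1) 2(-11) + 2(8) - 3(0) = -6 ✓
  (2) 8 > 7 ✓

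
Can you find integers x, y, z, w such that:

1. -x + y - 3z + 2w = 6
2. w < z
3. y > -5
Yes

Take x = -8, y = 0, z = 0, w = -1. Substituting into each constraint:
  (1) 8 + 0 - 3(0) + 2(-1) = 6 ✓
  (2) -1 < 0 ✓
  (3) 0 > -5 ✓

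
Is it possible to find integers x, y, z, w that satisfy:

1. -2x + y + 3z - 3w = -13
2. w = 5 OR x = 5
Yes

Take x = 5, y = 0, z = -1, w = 0. Substituting into each constraint:
  (1) -2(5) + 0 + 3(-1) - 3(0) = -13 ✓
  (2) x = 5, target 5 ✓ (second branch holds)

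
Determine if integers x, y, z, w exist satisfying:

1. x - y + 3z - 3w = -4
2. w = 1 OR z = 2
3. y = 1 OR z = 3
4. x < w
Yes

Take x = -10, y = 0, z = 3, w = 1. Substituting into each constraint:
  (1) (-10) + 0 + 3(3) - 3(1) = -4 ✓
  (2) w = 1, target 1 ✓ (first branch holds)
  (3) z = 3, target 3 ✓ (second branch holds)
  (4) -10 < 1 ✓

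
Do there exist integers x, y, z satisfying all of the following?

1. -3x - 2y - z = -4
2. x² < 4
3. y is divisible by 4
Yes

Take x = 0, y = 0, z = 4. Substituting into each constraint:
  (1) -3(0) - 2(0) + (-4) = -4 ✓
  (2) x² = (0)² = 0, and 0 < 4 ✓
  (3) 0 = 4 × 0, remainder 0 ✓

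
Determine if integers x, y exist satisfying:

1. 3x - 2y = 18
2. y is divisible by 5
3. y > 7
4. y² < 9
No

A contradictory subset is {y > 7, y² < 9}. No integer assignment can satisfy these jointly:

  - y > 7: bounds one variable relative to a constant
  - y² < 9: restricts y to |y| ≤ 2

Direct contradiction: the bounds on y require y ≥ 8 and y ≤ 2 simultaneously, which is empty.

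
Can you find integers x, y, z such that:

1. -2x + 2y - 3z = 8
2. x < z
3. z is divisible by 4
Yes

Take x = -1, y = 3, z = 0. Substituting into each constraint:
  (1) -2(-1) + 2(3) - 3(0) = 8 ✓
  (2) -1 < 0 ✓
  (3) 0 = 4 × 0, remainder 0 ✓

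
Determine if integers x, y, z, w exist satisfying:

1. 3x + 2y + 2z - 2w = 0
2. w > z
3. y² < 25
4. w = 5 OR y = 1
Yes

Take x = 0, y = 1, z = 0, w = 1. Substituting into each constraint:
  (1) 3(0) + 2(1) + 2(0) - 2(1) = 0 ✓
  (2) 1 > 0 ✓
  (3) y² = (1)² = 1, and 1 < 25 ✓
  (4) y = 1, target 1 ✓ (second branch holds)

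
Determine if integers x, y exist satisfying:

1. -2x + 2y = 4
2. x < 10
Yes

Take x = 0, y = 2. Substituting into each constraint:
  (1) -2(0) + 2(2) = 4 ✓
  (2) 0 < 10 ✓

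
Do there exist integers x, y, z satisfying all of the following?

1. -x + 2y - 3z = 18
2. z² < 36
Yes

Take x = -18, y = 0, z = 0. Substituting into each constraint:
  (1) 18 + 2(0) - 3(0) = 18 ✓
  (2) z² = (0)² = 0, and 0 < 36 ✓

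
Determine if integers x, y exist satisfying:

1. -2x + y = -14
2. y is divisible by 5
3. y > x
Yes

Take x = 17, y = 20. Substituting into each constraint:
  (1) -2(17) + 20 = -14 ✓
  (2) 20 = 5 × 4, remainder 0 ✓
  (3) 20 > 17 ✓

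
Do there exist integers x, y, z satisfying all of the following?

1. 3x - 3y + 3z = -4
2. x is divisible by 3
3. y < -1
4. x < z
No

Even the single constraint (3x - 3y + 3z = -4) is infeasible over the integers.

  - 3x - 3y + 3z = -4: every term on the left is divisible by 3, so the LHS ≡ 0 (mod 3), but the RHS -4 is not — no integer solution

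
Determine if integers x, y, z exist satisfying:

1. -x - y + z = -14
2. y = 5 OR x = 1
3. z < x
Yes

Take x = 0, y = 5, z = -9. Substituting into each constraint:
  (1) 0 + (-5) + (-9) = -14 ✓
  (2) y = 5, target 5 ✓ (first branch holds)
  (3) -9 < 0 ✓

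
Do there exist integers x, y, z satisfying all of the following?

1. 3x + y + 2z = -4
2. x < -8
Yes

Take x = -9, y = 23, z = 0. Substituting into each constraint:
  (1) 3(-9) + 23 + 2(0) = -4 ✓
  (2) -9 < -8 ✓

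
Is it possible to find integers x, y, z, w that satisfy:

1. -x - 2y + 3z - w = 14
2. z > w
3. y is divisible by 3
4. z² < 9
Yes

Take x = -13, y = 0, z = 0, w = -1. Substituting into each constraint:
  (1) 13 - 2(0) + 3(0) + 1 = 14 ✓
  (2) 0 > -1 ✓
  (3) 0 = 3 × 0, remainder 0 ✓
  (4) z² = (0)² = 0, and 0 < 9 ✓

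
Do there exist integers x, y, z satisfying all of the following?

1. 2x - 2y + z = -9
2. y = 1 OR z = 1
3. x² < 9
Yes

Take x = 2, y = 7, z = 1. Substituting into each constraint:
  (1) 2(2) - 2(7) + 1 = -9 ✓
  (2) z = 1, target 1 ✓ (second branch holds)
  (3) x² = (2)² = 4, and 4 < 9 ✓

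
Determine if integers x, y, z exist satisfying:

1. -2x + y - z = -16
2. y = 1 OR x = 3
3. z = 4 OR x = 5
Yes

Take x = 5, y = 1, z = 7. Substituting into each constraint:
  (1) -2(5) + 1 + (-7) = -16 ✓
  (2) y = 1, target 1 ✓ (first branch holds)
  (3) x = 5, target 5 ✓ (second branch holds)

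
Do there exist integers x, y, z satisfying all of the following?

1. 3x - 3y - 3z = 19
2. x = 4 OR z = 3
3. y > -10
No

Even the single constraint (3x - 3y - 3z = 19) is infeasible over the integers.

  - 3x - 3y - 3z = 19: every term on the left is divisible by 3, so the LHS ≡ 0 (mod 3), but the RHS 19 is not — no integer solution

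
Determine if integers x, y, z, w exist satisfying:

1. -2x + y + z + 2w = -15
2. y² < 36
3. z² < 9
Yes

Take x = 8, y = 1, z = 0, w = 0. Substituting into each constraint:
  (1) -2(8) + 1 + 0 + 2(0) = -15 ✓
  (2) y² = (1)² = 1, and 1 < 36 ✓
  (3) z² = (0)² = 0, and 0 < 9 ✓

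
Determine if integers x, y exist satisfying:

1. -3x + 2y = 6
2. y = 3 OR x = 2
Yes

Take x = 0, y = 3. Substituting into each constraint:
  (1) -3(0) + 2(3) = 6 ✓
  (2) y = 3, target 3 ✓ (first branch holds)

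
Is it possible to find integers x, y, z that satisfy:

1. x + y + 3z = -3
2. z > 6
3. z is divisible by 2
Yes

Take x = 0, y = -27, z = 8. Substituting into each constraint:
  (1) 0 + (-27) + 3(8) = -3 ✓
  (2) 8 > 6 ✓
  (3) 8 = 2 × 4, remainder 0 ✓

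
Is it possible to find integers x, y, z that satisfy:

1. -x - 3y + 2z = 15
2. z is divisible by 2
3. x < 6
Yes

Take x = 0, y = -5, z = 0. Substituting into each constraint:
  (1) 0 - 3(-5) + 2(0) = 15 ✓
  (2) 0 = 2 × 0, remainder 0 ✓
  (3) 0 < 6 ✓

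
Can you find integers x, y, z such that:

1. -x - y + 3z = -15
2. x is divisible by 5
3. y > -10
Yes

Take x = 0, y = 15, z = 0. Substituting into each constraint:
  (1) 0 + (-15) + 3(0) = -15 ✓
  (2) 0 = 5 × 0, remainder 0 ✓
  (3) 15 > -10 ✓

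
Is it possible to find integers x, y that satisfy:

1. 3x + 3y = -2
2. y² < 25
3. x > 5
No

Even the single constraint (3x + 3y = -2) is infeasible over the integers.

  - 3x + 3y = -2: every term on the left is divisible by 3, so the LHS ≡ 0 (mod 3), but the RHS -2 is not — no integer solution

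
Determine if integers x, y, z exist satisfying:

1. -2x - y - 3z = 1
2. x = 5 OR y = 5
Yes

Take x = 5, y = 7, z = -6. Substituting into each constraint:
  (1) -2(5) + (-7) - 3(-6) = 1 ✓
  (2) x = 5, target 5 ✓ (first branch holds)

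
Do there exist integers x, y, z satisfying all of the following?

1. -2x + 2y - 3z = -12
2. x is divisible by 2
Yes

Take x = 0, y = -6, z = 0. Substituting into each constraint:
  (1) -2(0) + 2(-6) - 3(0) = -12 ✓
  (2) 0 = 2 × 0, remainder 0 ✓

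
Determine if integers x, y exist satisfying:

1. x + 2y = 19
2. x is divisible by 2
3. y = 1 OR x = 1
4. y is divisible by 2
No

A contradictory subset is {x + 2y = 19, x is divisible by 2}. No integer assignment can satisfy these jointly:

  - x + 2y = 19: is a linear equation tying the variables together
  - x is divisible by 2: restricts x to multiples of 2

Modular obstruction: writing x = 2x', every remaining term of the linear equation is divisible by 2, so the left side is ≡ 0 (mod 2); but the right side 19 ≡ 1 (mod 2). No integers can satisfy it.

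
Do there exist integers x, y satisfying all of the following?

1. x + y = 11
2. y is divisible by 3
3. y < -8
Yes

Take x = 20, y = -9. Substituting into each constraint:
  (1) 20 + (-9) = 11 ✓
  (2) -9 = 3 × -3, remainder 0 ✓
  (3) -9 < -8 ✓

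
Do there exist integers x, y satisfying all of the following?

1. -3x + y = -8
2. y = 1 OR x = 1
Yes

Take x = 1, y = -5. Substituting into each constraint:
  (1) -3(1) + (-5) = -8 ✓
  (2) x = 1, target 1 ✓ (second branch holds)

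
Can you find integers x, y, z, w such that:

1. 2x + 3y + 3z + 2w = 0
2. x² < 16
Yes

Take x = 0, y = 0, z = 0, w = 0. Substituting into each constraint:
  (1) 2(0) + 3(0) + 3(0) + 2(0) = 0 ✓
  (2) x² = (0)² = 0, and 0 < 16 ✓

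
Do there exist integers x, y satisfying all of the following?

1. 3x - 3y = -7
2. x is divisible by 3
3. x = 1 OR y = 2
No

Even the single constraint (3x - 3y = -7) is infeasible over the integers.

  - 3x - 3y = -7: every term on the left is divisible by 3, so the LHS ≡ 0 (mod 3), but the RHS -7 is not — no integer solution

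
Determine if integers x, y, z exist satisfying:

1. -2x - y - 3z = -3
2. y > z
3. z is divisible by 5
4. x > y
Yes

Take x = 11, y = -4, z = -5. Substituting into each constraint:
  (1) -2(11) + 4 - 3(-5) = -3 ✓
  (2) -4 > -5 ✓
  (3) -5 = 5 × -1, remainder 0 ✓
  (4) 11 > -4 ✓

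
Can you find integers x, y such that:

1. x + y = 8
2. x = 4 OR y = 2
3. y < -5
No

The full constraint system is jointly infeasible over the integers. Each constraint and what it forces:

  - x + y = 8: is a linear equation tying the variables together
  - x = 4 OR y = 2: forces a choice: either x = 4 or y = 2
  - y < -5: bounds one variable relative to a constant

Split on the disjunction (x = 4 OR y = 2):
  • If x = 4: the equation forces y = 4, which contradicts the bound y ≤ -6.
  • If y = 2: this contradicts the bound y ≤ -6.
Both branches are infeasible, so the system has no integer solution.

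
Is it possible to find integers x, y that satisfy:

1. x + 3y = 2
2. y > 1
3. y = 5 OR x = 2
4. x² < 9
No

The full constraint system is jointly infeasible over the integers. Each constraint and what it forces:

  - x + 3y = 2: is a linear equation tying the variables together
  - y > 1: bounds one variable relative to a constant
  - y = 5 OR x = 2: forces a choice: either y = 5 or x = 2
  - x² < 9: restricts x to |x| ≤ 2

Split on the disjunction (y = 5 OR x = 2):
  • If y = 5: the equation forces x = -13, but x² < 9 requires |x| ≤ 2.
  • If x = 2: the equation forces y = 0, which contradicts the bound y ≥ 2.
Both branches are infeasible, so the system has no integer solution.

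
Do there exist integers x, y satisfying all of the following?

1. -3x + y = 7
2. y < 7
Yes

Take x = -2, y = 1. Substituting into each constraint:
  (1) -3(-2) + 1 = 7 ✓
  (2) 1 < 7 ✓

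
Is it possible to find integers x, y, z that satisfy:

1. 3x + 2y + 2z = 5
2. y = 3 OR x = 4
Yes

Take x = 1, y = 3, z = -2. Substituting into each constraint:
  (1) 3(1) + 2(3) + 2(-2) = 5 ✓
  (2) y = 3, target 3 ✓ (first branch holds)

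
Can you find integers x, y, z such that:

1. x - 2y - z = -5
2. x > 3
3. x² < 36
Yes

Take x = 4, y = 0, z = 9. Substituting into each constraint:
  (1) 4 - 2(0) + (-9) = -5 ✓
  (2) 4 > 3 ✓
  (3) x² = (4)² = 16, and 16 < 36 ✓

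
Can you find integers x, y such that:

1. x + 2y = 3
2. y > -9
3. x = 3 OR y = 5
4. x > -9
Yes

Take x = 3, y = 0. Substituting into each constraint:
  (1) 3 + 2(0) = 3 ✓
  (2) 0 > -9 ✓
  (3) x = 3, target 3 ✓ (first branch holds)
  (4) 3 > -9 ✓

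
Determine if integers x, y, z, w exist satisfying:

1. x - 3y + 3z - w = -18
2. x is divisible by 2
Yes

Take x = 0, y = 6, z = 0, w = 0. Substituting into each constraint:
  (1) 0 - 3(6) + 3(0) + 0 = -18 ✓
  (2) 0 = 2 × 0, remainder 0 ✓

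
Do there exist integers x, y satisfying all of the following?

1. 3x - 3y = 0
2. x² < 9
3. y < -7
No

The full constraint system is jointly infeasible over the integers. Each constraint and what it forces:

  - 3x - 3y = 0: is a linear equation tying the variables together
  - x² < 9: restricts x to |x| ≤ 2
  - y < -7: bounds one variable relative to a constant

Range argument: with x ∈ [-2, 2], y ∈ [−∞, -8], the left side of the equation is at least 18, but the right side is 0 < 18. No integer solution exists.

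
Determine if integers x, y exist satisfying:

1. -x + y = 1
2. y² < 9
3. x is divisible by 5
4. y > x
Yes

Take x = 0, y = 1. Substituting into each constraint:
  (1) 0 + 1 = 1 ✓
  (2) y² = (1)² = 1, and 1 < 9 ✓
  (3) 0 = 5 × 0, remainder 0 ✓
  (4) 1 > 0 ✓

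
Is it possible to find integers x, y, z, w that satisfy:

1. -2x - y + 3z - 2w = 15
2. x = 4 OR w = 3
Yes

Take x = 0, y = -21, z = 0, w = 3. Substituting into each constraint:
  (1) -2(0) + 21 + 3(0) - 2(3) = 15 ✓
  (2) w = 3, target 3 ✓ (second branch holds)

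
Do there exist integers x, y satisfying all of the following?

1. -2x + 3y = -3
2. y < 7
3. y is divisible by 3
Yes

Take x = 6, y = 3. Substituting into each constraint:
  (1) -2(6) + 3(3) = -3 ✓
  (2) 3 < 7 ✓
  (3) 3 = 3 × 1, remainder 0 ✓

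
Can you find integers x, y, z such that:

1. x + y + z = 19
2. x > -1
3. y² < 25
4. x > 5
Yes

Take x = 6, y = 0, z = 13. Substituting into each constraint:
  (1) 6 + 0 + 13 = 19 ✓
  (2) 6 > -1 ✓
  (3) y² = (0)² = 0, and 0 < 25 ✓
  (4) 6 > 5 ✓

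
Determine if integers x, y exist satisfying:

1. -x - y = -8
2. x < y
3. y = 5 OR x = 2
Yes

Take x = 2, y = 6. Substituting into each constraint:
  (1) (-2) + (-6) = -8 ✓
  (2) 2 < 6 ✓
  (3) x = 2, target 2 ✓ (second branch holds)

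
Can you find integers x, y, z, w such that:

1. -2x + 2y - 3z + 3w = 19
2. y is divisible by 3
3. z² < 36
Yes

Take x = 4, y = 0, z = 2, w = 11. Substituting into each constraint:
  (1) -2(4) + 2(0) - 3(2) + 3(11) = 19 ✓
  (2) 0 = 3 × 0, remainder 0 ✓
  (3) z² = (2)² = 4, and 4 < 36 ✓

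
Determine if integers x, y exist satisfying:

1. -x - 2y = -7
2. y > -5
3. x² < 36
Yes

Take x = -1, y = 4. Substituting into each constraint:
  (1) 1 - 2(4) = -7 ✓
  (2) 4 > -5 ✓
  (3) x² = (-1)² = 1, and 1 < 36 ✓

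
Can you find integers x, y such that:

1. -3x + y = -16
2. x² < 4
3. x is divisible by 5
Yes

Take x = 0, y = -16. Substituting into each constraint:
  (1) -3(0) + (-16) = -16 ✓
  (2) x² = (0)² = 0, and 0 < 4 ✓
  (3) 0 = 5 × 0, remainder 0 ✓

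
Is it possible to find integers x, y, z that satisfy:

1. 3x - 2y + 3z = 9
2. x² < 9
Yes

Take x = 0, y = 0, z = 3. Substituting into each constraint:
  (1) 3(0) - 2(0) + 3(3) = 9 ✓
  (2) x² = (0)² = 0, and 0 < 9 ✓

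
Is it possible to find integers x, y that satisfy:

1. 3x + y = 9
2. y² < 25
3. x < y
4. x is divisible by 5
No

The full constraint system is jointly infeasible over the integers. Each constraint and what it forces:

  - 3x + y = 9: is a linear equation tying the variables together
  - y² < 25: restricts y to |y| ≤ 4
  - x < y: bounds one variable relative to another variable
  - x is divisible by 5: restricts x to multiples of 5

The bounds confine y to {-4, -3, -2, -1, 0, 1, 2, 3, 4}. For each value, substitute into the equation:
  • y = -4: the equation gives 3x = 13, so x would not be an integer.
  • y = -3: the equation forces x = 4, but 5 does not divide 4.
  • y = -2: the equation gives 3x = 11, so x would not be an integer.
  • y = -1: the equation gives 3x = 10, so x would not be an integer.
  • y = 0: the equation forces x = 3, but 5 does not divide 3.
  • y = 1: the equation gives 3x = 8, so x would not be an integer.
  • y = 2: the equation gives 3x = 7, so x would not be an integer.
  • y = 3: the equation forces x = 2, but 5 does not divide 2.
  • y = 4: the equation gives 3x = 5, so x would not be an integer.
Every case fails, so no integer solution exists.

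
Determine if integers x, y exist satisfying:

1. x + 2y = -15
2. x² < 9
Yes

Take x = 1, y = -8. Substituting into each constraint:
  (1) 1 + 2(-8) = -15 ✓
  (2) x² = (1)² = 1, and 1 < 9 ✓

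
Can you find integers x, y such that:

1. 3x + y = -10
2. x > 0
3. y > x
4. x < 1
No

A contradictory subset is {x > 0, x < 1}. No integer assignment can satisfy these jointly:

  - x > 0: bounds one variable relative to a constant
  - x < 1: bounds one variable relative to a constant

Direct contradiction: the bounds on x require x ≥ 1 and x ≤ 0 simultaneously, which is empty.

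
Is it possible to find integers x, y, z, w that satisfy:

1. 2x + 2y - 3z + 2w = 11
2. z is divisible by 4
No

The full constraint system is jointly infeasible over the integers. Each constraint and what it forces:

  - 2x + 2y - 3z + 2w = 11: is a linear equation tying the variables together
  - z is divisible by 4: restricts z to multiples of 4

Modular obstruction: writing z = 4z', every remaining term of the linear equation is divisible by 2, so the left side is ≡ 0 (mod 2); but the right side 11 ≡ 1 (mod 2). No integers can satisfy it.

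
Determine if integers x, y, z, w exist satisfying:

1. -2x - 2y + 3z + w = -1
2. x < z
Yes

Take x = -1, y = 0, z = 0, w = -3. Substituting into each constraint:
  (1) -2(-1) - 2(0) + 3(0) + (-3) = -1 ✓
  (2) -1 < 0 ✓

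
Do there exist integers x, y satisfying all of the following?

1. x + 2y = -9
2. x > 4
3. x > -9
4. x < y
No

A contradictory subset is {x + 2y = -9, x > 4, x < y}. No integer assignment can satisfy these jointly:

  - x + 2y = -9: is a linear equation tying the variables together
  - x > 4: bounds one variable relative to a constant
  - x < y: bounds one variable relative to another variable

Propagating the comparison: y > x and x ≥ 5 give y ≥ 6. Range argument: with x ∈ [5, ∞], y ∈ [6, ∞], the left side of the equation is at least 17, but the right side is -9 < 17. No integer solution exists.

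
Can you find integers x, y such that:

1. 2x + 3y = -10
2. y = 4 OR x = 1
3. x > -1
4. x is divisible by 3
No

The full constraint system is jointly infeasible over the integers. Each constraint and what it forces:

  - 2x + 3y = -10: is a linear equation tying the variables together
  - y = 4 OR x = 1: forces a choice: either y = 4 or x = 1
  - x > -1: bounds one variable relative to a constant
  - x is divisible by 3: restricts x to multiples of 3

Modular obstruction: writing x = 3x', every remaining term of the linear equation is divisible by 3, so the left side is ≡ 0 (mod 3); but the right side -10 ≡ 2 (mod 3). No integers can satisfy it.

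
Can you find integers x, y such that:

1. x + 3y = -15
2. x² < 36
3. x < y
No

The full constraint system is jointly infeasible over the integers. Each constraint and what it forces:

  - x + 3y = -15: is a linear equation tying the variables together
  - x² < 36: restricts x to |x| ≤ 5
  - x < y: bounds one variable relative to another variable

The bounds confine x to {-5, -4, -3, -2, -1, 0, 1, 2, 3, 4, 5}. For each value, substitute into the equation:
  • x = -5: the equation gives 3y = -10, so y would not be an integer.
  • x = -4: the equation gives 3y = -11, so y would not be an integer.
  • x = -3: the equation forces y = -4, but y > x fails since -4 ≤ -3.
  • x = -2: the equation gives 3y = -13, so y would not be an integer.
  • x = -1: the equation gives 3y = -14, so y would not be an integer.
  • x = 0: the equation forces y = -5, but y > x fails since -5 ≤ 0.
  • x = 1: the equation gives 3y = -16, so y would not be an integer.
  • x = 2: the equation gives 3y = -17, so y would not be an integer.
  • x = 3: the equation forces y = -6, but y > x fails since -6 ≤ 3.
  • x = 4: the equation gives 3y = -19, so y would not be an integer.
  • x = 5: the equation gives 3y = -20, so y would not be an integer.
Every case fails, so no integer solution exists.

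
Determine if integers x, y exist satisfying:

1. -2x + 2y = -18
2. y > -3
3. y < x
Yes

Take x = 9, y = 0. Substituting into each constraint:
  (1) -2(9) + 2(0) = -18 ✓
  (2) 0 > -3 ✓
  (3) 0 < 9 ✓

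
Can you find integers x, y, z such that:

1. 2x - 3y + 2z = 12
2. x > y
Yes

Take x = 1, y = 0, z = 5. Substituting into each constraint:
  (1) 2(1) - 3(0) + 2(5) = 12 ✓
  (2) 1 > 0 ✓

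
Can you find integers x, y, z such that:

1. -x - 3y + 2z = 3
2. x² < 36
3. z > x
Yes

Take x = 1, y = 0, z = 2. Substituting into each constraint:
  (1) (-1) - 3(0) + 2(2) = 3 ✓
  (2) x² = (1)² = 1, and 1 < 36 ✓
  (3) 2 > 1 ✓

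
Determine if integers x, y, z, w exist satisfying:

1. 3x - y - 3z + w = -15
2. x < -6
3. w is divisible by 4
Yes

Take x = -7, y = -6, z = 0, w = 0. Substituting into each constraint:
  (1) 3(-7) + 6 - 3(0) + 0 = -15 ✓
  (2) -7 < -6 ✓
  (3) 0 = 4 × 0, remainder 0 ✓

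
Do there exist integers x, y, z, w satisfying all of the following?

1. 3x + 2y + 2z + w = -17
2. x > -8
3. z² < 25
Yes

Take x = 0, y = 0, z = 0, w = -17. Substituting into each constraint:
  (1) 3(0) + 2(0) + 2(0) + (-17) = -17 ✓
  (2) 0 > -8 ✓
  (3) z² = (0)² = 0, and 0 < 25 ✓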